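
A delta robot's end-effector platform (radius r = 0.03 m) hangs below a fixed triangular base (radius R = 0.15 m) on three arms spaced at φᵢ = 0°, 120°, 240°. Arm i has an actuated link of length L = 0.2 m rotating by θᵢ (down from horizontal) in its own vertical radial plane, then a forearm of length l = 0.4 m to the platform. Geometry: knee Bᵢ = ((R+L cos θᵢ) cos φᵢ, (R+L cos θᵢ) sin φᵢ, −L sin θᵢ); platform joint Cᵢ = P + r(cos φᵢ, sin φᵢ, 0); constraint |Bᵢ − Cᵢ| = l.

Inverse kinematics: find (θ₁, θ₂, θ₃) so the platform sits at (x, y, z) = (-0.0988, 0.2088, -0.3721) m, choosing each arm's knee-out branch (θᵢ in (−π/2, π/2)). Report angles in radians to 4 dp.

rotate P by −φ1: (-0.0988, 0.2088, -0.3721)
  A=0.2188, B=-0.3721, C=(l²−L²−A²−y'²−z²)/(2L)=-0.2748
  θ1 = atan2(B,A) + arccos(C/0.4317) = 1.2217
rotate P by −φ2: (0.2302, -0.0188, -0.3721)
  A=-0.1102, B=-0.3721, C=(l²−L²−A²−y'²−z²)/(2L)=-0.0774
  θ2 = atan2(B,A) + arccos(C/0.3881) = -0.0872
φ3=240.0° → target in arm frame (-0.1314, -0.1900)
  A cos θ + B sin θ = C:  0.2514·cos θ + -0.3721·sin θ = -0.2944
  √(A²+B²)=0.4491;  θ3 = -0.9766+2.2857 ≈ 1.3091

θ₁ = 1.2217, θ₂ = -0.0872, θ₃ = 1.3091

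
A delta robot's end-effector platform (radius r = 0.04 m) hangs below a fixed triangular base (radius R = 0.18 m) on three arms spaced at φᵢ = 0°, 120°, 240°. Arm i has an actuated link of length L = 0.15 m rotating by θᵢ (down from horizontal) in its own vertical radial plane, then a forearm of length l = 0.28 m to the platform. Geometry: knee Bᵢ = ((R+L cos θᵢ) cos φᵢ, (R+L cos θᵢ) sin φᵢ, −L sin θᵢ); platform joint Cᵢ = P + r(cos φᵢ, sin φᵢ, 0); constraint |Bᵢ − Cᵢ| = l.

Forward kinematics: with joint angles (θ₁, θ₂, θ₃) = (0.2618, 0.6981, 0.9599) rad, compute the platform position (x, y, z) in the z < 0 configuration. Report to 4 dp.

(0.0489, 0.0233, -0.1877)

arm 1 at φ=0.0°: e+L cos θ1 = 0.2849;  centre 1 = (0.2849, 0.0000, -0.0388)
centre 2 = (0.2549·cos120.0°, 0.2549·sin120.0°, -0.0964) = (-0.1275, 0.2208, -0.0964)
φ3=240.0°: virtual centre (-0.1130, -0.1958, -0.1229), radius l
|centre ₂|²−|centre ₁|² = -0.0084;  |centre ₃|²−|centre ₁|² = -0.0165
plane₁₂: -0.8247x+0.4415y+-0.1152z = -0.0084
det = 0.6742;  x = 0.0157+-0.1770z,  y = 0.0102+-0.0696z
sphere 1 gives Az²+Bz+C=0 with A=1.0362, B=0.1715, C=-0.0043;  B²−4AC=0.0473;  roots -0.1877, 0.0221;  negative root z = -0.1877
x = 0.0489, y = 0.0233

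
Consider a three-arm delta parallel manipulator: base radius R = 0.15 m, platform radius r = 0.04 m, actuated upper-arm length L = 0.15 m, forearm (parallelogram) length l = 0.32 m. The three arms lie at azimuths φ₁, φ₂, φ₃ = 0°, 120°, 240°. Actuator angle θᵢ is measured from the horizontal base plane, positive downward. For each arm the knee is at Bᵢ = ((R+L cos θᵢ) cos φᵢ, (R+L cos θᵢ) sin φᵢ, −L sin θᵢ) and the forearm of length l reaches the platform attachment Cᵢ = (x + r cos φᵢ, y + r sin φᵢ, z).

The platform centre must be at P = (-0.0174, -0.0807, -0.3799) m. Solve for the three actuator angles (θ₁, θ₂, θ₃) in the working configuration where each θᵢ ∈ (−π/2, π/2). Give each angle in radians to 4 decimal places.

θ₁ = 1.1348, θ₂ = 1.3091, θ₃ = 0.6982

arm 1 (φ=0.0°): x'=-0.0174, y'=-0.0807
  e−x'=0.1274;  (l²−L²−(e−x')²−y'²−z²)/2L = -0.2906
  √(A²+B²)=0.4007;  θ1 = -1.2472+2.3820 ≈ 1.1348
φ2=120.0° → target in arm frame (-0.0612, 0.0554)
  A cos θ + B sin θ = C:  0.1712·cos θ + -0.3799·sin θ = -0.3227
  γ=atan2(-0.3799,0.1712)=-1.1474;  ψ=arccos(-0.7744)=2.4565;  θ2=γ+ψ≈1.3091
φ3=240.0° → target in arm frame (0.0786, 0.0253)
  A cos θ + B sin θ = C:  0.0314·cos θ + -0.3799·sin θ = -0.2202
  γ=atan2(-0.3799,0.0314)=-1.4883;  ψ=arccos(-0.5776)=2.1865;  θ3=γ+ψ≈0.6982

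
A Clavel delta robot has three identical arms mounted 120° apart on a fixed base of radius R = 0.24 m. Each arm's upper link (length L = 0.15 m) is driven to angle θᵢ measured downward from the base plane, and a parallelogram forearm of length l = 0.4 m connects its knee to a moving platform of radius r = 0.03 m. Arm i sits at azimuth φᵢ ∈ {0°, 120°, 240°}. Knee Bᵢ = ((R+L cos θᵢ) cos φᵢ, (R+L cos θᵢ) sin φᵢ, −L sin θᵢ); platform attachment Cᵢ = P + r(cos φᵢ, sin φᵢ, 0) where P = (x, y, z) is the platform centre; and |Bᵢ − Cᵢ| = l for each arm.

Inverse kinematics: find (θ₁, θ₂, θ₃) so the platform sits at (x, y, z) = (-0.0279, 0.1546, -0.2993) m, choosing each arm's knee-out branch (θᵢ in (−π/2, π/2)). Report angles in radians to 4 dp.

φ1=0.0° → target in arm frame (-0.0279, 0.1546)
  A cos θ + B sin θ = C:  0.2379·cos θ + -0.2993·sin θ = -0.1086
  θ1 = atan2(B,A) + arccos(C/0.3823) = 0.9596
rotate P by −φ2: (0.1478, -0.0531, -0.2993)
  e−x'=0.0622;  (l²−L²−(e−x')²−y'²−z²)/2L = 0.1374
  θ2 = atan2(B,A) + arccos(C/0.3057) = -0.2615
φ3=240.0° → target in arm frame (-0.1199, -0.1015)
  A cos θ + B sin θ = C:  0.3299·cos θ + -0.2993·sin θ = -0.2374
  θ3 = atan2(B,A) + arccos(C/0.4455) = 1.3962

θ₁ = 0.9596, θ₂ = -0.2615, θ₃ = 1.3962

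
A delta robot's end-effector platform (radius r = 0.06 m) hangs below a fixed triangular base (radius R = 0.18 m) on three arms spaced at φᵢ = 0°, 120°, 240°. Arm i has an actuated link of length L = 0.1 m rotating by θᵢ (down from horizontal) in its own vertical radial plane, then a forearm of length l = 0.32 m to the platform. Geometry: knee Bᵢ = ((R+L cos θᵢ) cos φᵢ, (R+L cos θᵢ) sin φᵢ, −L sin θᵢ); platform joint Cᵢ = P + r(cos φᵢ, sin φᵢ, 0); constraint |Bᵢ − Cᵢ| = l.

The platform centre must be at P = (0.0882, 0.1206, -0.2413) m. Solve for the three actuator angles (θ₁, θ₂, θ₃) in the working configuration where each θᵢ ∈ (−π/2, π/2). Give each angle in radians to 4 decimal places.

θ₁ = -0.2615, θ₂ = 0.0000, θ₃ = 1.3962

arm 1 (φ=0.0°): x'=0.0882, y'=0.1206
  A=0.0318, B=-0.2413, C=(l²−L²−A²−y'²−z²)/(2L)=0.0931
  θ1 = atan2(B,A) + arccos(C/0.2434) = -0.2615
rotate P by −φ2: (0.0603, -0.1367, -0.2413)
  e−x'=0.0597;  (l²−L²−(e−x')²−y'²−z²)/2L = 0.0597
  γ=atan2(-0.2413,0.0597)=-1.3284;  ψ=arccos(0.2400)=1.3284;  θ2=γ+ψ≈0.0000
φ3=240.0° → target in arm frame (-0.1485, 0.0161)
  A cos θ + B sin θ = C:  0.2685·cos θ + -0.2413·sin θ = -0.1910
  √(A²+B²)=0.3610;  θ3 = -0.7320+2.1283 ≈ 1.3962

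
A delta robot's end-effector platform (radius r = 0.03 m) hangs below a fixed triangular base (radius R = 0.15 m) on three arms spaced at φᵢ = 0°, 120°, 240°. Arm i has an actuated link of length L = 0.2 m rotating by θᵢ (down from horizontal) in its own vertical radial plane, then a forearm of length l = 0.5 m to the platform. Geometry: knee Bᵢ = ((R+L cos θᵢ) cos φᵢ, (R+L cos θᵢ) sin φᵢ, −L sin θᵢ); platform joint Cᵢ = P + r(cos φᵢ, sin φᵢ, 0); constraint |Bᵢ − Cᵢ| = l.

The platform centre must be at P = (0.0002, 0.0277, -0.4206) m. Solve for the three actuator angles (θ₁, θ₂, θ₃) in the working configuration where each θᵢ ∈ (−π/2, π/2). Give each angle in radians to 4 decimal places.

θ₁ = 0.1745, θ₂ = 0.0871, θ₃ = 0.2617

φ1=0.0° → target in arm frame (0.0002, 0.0277)
  A=0.1198, B=-0.4206, C=(l²−L²−A²−y'²−z²)/(2L)=0.0449
  γ=atan2(-0.4206,0.1198)=-1.2933;  ψ=arccos(0.1028)=1.4679;  θ1=γ+ψ≈0.1745
arm 2 (φ=120.0°): x'=0.0239, y'=-0.0140
  e−x'=0.0961;  (l²−L²−(e−x')²−y'²−z²)/2L = 0.0592
  γ=atan2(-0.4206,0.0961)=-1.3461;  ψ=arccos(0.1371)=1.4333;  θ2=γ+ψ≈0.0871
arm 3 (φ=240.0°): x'=-0.0241, y'=-0.0137
  A cos θ + B sin θ = C:  0.1441·cos θ + -0.4206·sin θ = 0.0304
  θ3 = atan2(B,A) + arccos(C/0.4446) = 0.2617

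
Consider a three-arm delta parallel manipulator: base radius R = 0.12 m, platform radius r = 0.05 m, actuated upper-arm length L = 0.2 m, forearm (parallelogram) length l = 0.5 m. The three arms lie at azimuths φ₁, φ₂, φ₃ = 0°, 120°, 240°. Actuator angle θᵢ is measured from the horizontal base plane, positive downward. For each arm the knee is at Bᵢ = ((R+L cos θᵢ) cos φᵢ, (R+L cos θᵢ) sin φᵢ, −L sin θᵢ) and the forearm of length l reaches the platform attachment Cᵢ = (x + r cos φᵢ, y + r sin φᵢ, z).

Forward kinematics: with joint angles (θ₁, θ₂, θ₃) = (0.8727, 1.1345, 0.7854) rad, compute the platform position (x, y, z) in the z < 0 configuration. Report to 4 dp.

(0.0288, -0.0924, -0.6144)

S1 = (0.1986·cos0.0°, 0.1986·sin0.0°, -0.1532) = (0.1986, 0.0000, -0.1532)
arm 2 at φ=120.0°: (R−r)+L cos θ2 = 0.1545;  S2 = (-0.0773, 0.1338, -0.1813)
φ3=240.0°: virtual centre (-0.1057, -0.1831, -0.1414), radius l
subtract pairs → two planes through P
plane₁₂: -0.5516x+0.2676y+-0.0561z = -0.0062
det = 0.3649;  x = 0.0049+-0.0390z,  y = -0.0130+0.1292z
quadratic in z: (1.0182)z²+(0.3182)z+(-0.1888)=0, √Δ=0.9329 → z ∈ {-0.6144, 0.3019}; z = -0.6144 (taking z<0)
x = 0.0288, y = -0.0924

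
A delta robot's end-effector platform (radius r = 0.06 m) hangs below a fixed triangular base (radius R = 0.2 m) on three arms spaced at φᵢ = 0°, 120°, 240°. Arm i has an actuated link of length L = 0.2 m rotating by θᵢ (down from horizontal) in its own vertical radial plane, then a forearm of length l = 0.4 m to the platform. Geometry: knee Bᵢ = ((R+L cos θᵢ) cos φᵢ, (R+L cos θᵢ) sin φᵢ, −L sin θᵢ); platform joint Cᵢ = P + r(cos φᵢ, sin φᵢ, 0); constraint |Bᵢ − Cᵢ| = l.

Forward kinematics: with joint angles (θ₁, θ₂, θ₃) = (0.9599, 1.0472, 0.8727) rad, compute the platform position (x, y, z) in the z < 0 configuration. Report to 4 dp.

centre 1 = (0.2547·cos0.0°, 0.2547·sin0.0°, -0.1638) = (0.2547, 0.0000, -0.1638)
centre 2 = (0.2400·cos120.0°, 0.2400·sin120.0°, -0.1732) = (-0.1200, 0.2078, -0.1732)
arm 3 at φ=240.0°: e+L cos θ3 = 0.2686;  centre 3 = (-0.1343, -0.2326, -0.1532)
|centre ₂|²−|centre ₁|² = -0.0041;  |centre ₃|²−|centre ₁|² = 0.0039
plane₁₂: -0.7494x+0.4157y+-0.0188z = -0.0041
det = 0.6720;  x = 0.0005+0.0001z,  y = -0.0091+0.0454z
sphere 1 gives Az²+Bz+C=0 with A=1.0021, B=0.3268, C=-0.0684;  B²−4AC=0.3810;  roots -0.4711, 0.1450;  negative root z = -0.4711
x = 0.0004, y = -0.0305

(0.0004, -0.0305, -0.4711)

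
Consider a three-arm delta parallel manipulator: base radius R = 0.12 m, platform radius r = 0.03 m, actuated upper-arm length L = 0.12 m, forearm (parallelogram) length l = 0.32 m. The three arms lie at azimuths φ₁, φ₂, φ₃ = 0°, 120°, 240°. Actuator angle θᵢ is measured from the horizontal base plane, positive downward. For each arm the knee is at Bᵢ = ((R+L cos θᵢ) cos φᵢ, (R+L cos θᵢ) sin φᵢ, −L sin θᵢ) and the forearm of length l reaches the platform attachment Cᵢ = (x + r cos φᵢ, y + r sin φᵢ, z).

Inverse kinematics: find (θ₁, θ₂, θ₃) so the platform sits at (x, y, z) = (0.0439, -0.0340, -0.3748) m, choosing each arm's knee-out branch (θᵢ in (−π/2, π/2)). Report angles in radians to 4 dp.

φ1=0.0° → target in arm frame (0.0439, -0.0340)
  A=0.0461, B=-0.3748, C=(l²−L²−A²−y'²−z²)/(2L)=-0.2323
  √(A²+B²)=0.3776;  θ1 = -1.4484+2.2334 ≈ 0.7850
arm 2 (φ=120.0°): x'=-0.0514, y'=-0.0210
  A cos θ + B sin θ = C:  0.1414·cos θ + -0.3748·sin θ = -0.3038
  θ2 = atan2(B,A) + arccos(C/0.4006) = 1.2215
rotate P by −φ3: (0.0075, 0.0550, -0.3748)
  A cos θ + B sin θ = C:  0.0825·cos θ + -0.3748·sin θ = -0.2596
  θ3 = atan2(B,A) + arccos(C/0.3838) = 0.9597

θ₁ = 0.7850, θ₂ = 1.2215, θ₃ = 0.9597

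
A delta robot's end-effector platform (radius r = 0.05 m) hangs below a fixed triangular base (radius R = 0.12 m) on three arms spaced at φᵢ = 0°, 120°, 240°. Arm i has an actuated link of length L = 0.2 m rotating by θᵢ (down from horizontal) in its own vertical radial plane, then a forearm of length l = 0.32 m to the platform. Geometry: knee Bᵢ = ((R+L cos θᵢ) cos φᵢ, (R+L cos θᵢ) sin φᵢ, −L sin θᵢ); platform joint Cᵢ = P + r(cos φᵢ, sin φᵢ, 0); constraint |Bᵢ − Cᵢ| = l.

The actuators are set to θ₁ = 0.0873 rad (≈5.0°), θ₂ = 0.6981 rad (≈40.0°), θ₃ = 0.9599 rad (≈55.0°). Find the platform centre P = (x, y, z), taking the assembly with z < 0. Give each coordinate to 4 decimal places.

arm 1 at φ=0.0°: (R−r)+L cos θ1 = 0.2692;  S1 = (0.2692, 0.0000, -0.0174)
S2 = (0.2232·cos120.0°, 0.2232·sin120.0°, -0.1286) = (-0.1116, 0.1933, -0.1286)
arm 3 at φ=240.0°: (R−r)+L cos θ3 = 0.1847;  S3 = (-0.0924, -0.1600, -0.1638)
|S₂|²−|S₁|² = -0.0064;  |S₃|²−|S₁|² = -0.0118
[-0.7617 0.3866 -0.2222]·P = -0.0064;  [-0.7232 -0.3199 -0.2928]·P = -0.0118
det = 0.5233;  x = 0.0127+-0.3522z,  y = 0.0083+-0.1190z
quadratic in z: (1.1382)z²+(0.2136)z+(-0.0362)=0, √Δ=0.4588 → z ∈ {-0.2954, 0.1077}; z = -0.2954 (taking z<0)
x = 0.1167, y = 0.0435

(0.1167, 0.0435, -0.2954)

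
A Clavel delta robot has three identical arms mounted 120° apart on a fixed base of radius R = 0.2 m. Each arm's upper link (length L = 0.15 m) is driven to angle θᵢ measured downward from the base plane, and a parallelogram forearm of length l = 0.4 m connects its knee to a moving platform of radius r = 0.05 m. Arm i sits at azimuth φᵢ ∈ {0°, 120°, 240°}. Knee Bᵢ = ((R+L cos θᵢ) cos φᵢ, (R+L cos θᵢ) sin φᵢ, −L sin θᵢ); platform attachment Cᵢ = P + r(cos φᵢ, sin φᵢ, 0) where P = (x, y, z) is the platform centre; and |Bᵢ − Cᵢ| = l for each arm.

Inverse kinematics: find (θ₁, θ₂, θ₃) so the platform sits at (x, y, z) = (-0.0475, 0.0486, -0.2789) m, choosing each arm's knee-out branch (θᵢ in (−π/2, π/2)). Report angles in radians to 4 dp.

θ₁ = 0.4362, θ₂ = -0.3491, θ₃ = 0.2621

rotate P by −φ1: (-0.0475, 0.0486, -0.2789)
  A=0.1975, B=-0.2789, C=(l²−L²−A²−y'²−z²)/(2L)=0.0612
  θ1 = atan2(B,A) + arccos(C/0.3417) = 0.4362
φ2=120.0° → target in arm frame (0.0658, 0.0168)
  A cos θ + B sin θ = C:  0.0842·cos θ + -0.2789·sin θ = 0.1745
  √(A²+B²)=0.2913;  θ2 = -1.2777+0.9286 ≈ -0.3491
arm 3 (φ=240.0°): x'=-0.0183, y'=-0.0654
  A cos θ + B sin θ = C:  0.1683·cos θ + -0.2789·sin θ = 0.0903
  γ=atan2(-0.2789,0.1683)=-1.0277;  ψ=arccos(0.2772)=1.2899;  θ3=γ+ψ≈0.2621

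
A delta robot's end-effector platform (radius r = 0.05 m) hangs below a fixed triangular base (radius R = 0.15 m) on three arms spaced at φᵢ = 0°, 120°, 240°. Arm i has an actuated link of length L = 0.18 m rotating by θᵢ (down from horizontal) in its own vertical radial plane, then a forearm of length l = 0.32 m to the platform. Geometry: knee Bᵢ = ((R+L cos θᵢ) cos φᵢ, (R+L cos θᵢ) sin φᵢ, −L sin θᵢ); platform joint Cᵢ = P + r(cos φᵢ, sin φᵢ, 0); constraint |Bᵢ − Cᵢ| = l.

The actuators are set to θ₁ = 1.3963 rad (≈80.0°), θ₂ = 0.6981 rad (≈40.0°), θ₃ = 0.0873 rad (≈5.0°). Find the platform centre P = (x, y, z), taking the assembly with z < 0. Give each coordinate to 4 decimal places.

(-0.1647, -0.0643, -0.2807)

φ1=0.0°: virtual centre (0.1313, 0.0000, -0.1773), radius l
φ2=120.0°: virtual centre (-0.1189, 0.2060, -0.1157), radius l
φ3=240.0°: virtual centre (-0.1397, -0.2419, -0.0157), radius l
eliminate P² terms by subtracting sphere 1 from 2 and 3
[-0.5004 0.4120 0.1231]·P = 0.0213;  [-0.5418 -0.4838 0.3231]·P = 0.0296
Cramer: x(z) = -0.0484+0.4142z;  y(z) = -0.0070+0.2041z
quadratic in z: (1.2132)z²+(0.2029)z+(-0.0387)=0, √Δ=0.4783 → z ∈ {-0.2807, 0.1135}; z = -0.2807 (taking z<0)
x = -0.1647, y = -0.0643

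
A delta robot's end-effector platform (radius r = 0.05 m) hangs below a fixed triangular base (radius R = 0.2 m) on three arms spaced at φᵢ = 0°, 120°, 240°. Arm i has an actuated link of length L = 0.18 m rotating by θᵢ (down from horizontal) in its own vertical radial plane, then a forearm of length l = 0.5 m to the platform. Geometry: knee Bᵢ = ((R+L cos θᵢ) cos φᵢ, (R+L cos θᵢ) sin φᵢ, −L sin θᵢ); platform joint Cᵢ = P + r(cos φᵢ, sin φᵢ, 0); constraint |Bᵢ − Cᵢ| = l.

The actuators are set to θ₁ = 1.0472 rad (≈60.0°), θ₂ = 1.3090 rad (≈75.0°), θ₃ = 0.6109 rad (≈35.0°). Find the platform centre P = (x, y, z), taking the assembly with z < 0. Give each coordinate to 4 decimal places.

arm 1 at φ=0.0°: e+L cos θ1 = 0.2400;  centre 1 = (0.2400, 0.0000, -0.1559)
φ2=120.0°: virtual centre (-0.0983, 0.1702, -0.1739), radius l
centre 3 = (0.2974·cos240.0°, 0.2974·sin240.0°, -0.1032) = (-0.1487, -0.2576, -0.1032)
subtract pairs → two planes through P
plane₁₂: -0.6766x+0.3405y+-0.0360z = -0.0130
det = 0.6133;  x = 0.0014+0.0282z,  y = -0.0355+0.1617z
sphere 1 gives Az²+Bz+C=0 with A=1.0270, B=0.2868, C=-0.1675;  B²−4AC=0.7703;  roots -0.5670, 0.2877;  negative root z = -0.5670
x = -0.0146, y = -0.1272

(-0.0146, -0.1272, -0.5670)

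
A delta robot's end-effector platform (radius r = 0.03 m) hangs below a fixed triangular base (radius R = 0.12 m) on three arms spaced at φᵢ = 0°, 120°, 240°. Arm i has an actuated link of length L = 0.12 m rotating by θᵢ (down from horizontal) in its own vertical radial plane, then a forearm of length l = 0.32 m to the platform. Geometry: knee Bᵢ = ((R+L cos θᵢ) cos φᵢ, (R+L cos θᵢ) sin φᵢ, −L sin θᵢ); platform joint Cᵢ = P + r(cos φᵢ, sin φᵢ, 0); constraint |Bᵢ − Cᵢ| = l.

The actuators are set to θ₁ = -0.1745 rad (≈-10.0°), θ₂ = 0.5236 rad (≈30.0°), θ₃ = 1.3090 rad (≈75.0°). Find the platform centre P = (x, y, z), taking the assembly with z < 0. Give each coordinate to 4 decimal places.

(0.1305, 0.0976, -0.2738)

φ1=0.0°: virtual centre (0.2082, 0.0000, 0.0208), radius l
arm 2 at φ=120.0°: (R−r)+L cos θ2 = 0.1939;  centre 2 = (-0.0970, 0.1679, -0.0600)
centre 3 = (0.1211·cos240.0°, 0.1211·sin240.0°, -0.1159) = (-0.0605, -0.1048, -0.1159)
|centre ₂|²−|centre ₁|² = -0.0026;  |centre ₃|²−|centre ₁|² = -0.0157
[-0.6103 0.3359 -0.1617]·P = -0.0026;  [-0.5374 -0.2097 -0.2735]·P = -0.0157
Cramer: x(z) = 0.0188-0.4077z;  y(z) = 0.0266-0.2594z
into |P−centre ₁|² = l²: 1.2335z² + 0.0990z + -0.0654 = 0;  Δ = 0.3325;  z = -0.2738 or 0.1936 → z<0 root = -0.2738
x = 0.1305, y = 0.0976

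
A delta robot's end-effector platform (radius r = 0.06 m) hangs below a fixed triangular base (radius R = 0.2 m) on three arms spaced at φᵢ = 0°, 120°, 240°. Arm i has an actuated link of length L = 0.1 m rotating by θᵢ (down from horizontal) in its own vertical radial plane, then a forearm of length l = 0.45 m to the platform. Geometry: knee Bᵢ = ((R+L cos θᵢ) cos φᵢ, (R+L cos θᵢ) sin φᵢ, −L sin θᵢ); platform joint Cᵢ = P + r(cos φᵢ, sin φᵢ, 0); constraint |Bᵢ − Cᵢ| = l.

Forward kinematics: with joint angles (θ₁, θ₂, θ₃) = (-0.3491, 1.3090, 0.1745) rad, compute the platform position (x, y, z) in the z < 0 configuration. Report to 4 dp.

(0.1299, -0.1294, -0.3840)

φ1=0.0°: virtual centre (0.2340, 0.0000, 0.0342), radius l
centre 2 = (0.1659·cos120.0°, 0.1659·sin120.0°, -0.0966) = (-0.0829, 0.1437, -0.0966)
φ3=240.0°: virtual centre (-0.1192, -0.2065, -0.0174), radius l
|centre ₂|²−|centre ₁|² = -0.0191;  |centre ₃|²−|centre ₁|² = 0.0013
[-0.6338 0.2873 -0.2616]·P = -0.0191;  [-0.7064 -0.4131 -0.1031]·P = 0.0013
Cramer: x(z) = 0.0162-0.2962z;  y(z) = -0.0307+0.2570z
into |P−centre ₁|² = l²: 1.1538z² + 0.0449z + -0.1529 = 0;  Δ = 0.7079;  z = -0.3840 or 0.3452 → z<0 root = -0.3840
x = 0.1299, y = -0.1294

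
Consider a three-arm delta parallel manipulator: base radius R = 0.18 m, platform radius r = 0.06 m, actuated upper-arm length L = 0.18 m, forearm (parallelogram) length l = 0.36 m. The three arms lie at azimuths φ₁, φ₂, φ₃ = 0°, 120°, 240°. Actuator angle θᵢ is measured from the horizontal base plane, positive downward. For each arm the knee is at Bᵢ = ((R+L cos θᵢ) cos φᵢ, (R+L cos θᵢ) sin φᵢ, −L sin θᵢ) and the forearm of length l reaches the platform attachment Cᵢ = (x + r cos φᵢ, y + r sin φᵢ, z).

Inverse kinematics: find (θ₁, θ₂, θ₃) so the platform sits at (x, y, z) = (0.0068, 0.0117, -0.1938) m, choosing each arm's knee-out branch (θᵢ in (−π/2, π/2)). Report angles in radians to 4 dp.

θ₁ = -0.0875, θ₂ = -0.0868, θ₃ = 0.0872

rotate P by −φ1: (0.0068, 0.0117, -0.1938)
  e−x'=0.1132;  (l²−L²−(e−x')²−y'²−z²)/2L = 0.1297
  γ=atan2(-0.1938,0.1132)=-1.0421;  ψ=arccos(0.5779)=0.9547;  θ1=γ+ψ≈-0.0875
rotate P by −φ2: (0.0067, -0.0117, -0.1938)
  e−x'=0.1133;  (l²−L²−(e−x')²−y'²−z²)/2L = 0.1297
  θ2 = atan2(B,A) + arccos(C/0.2245) = -0.0868
φ3=240.0° → target in arm frame (-0.0135, 0.0000)
  A=0.1335, B=-0.1938, C=(l²−L²−A²−y'²−z²)/(2L)=0.1161
  √(A²+B²)=0.2353;  θ3 = -0.9675+1.0547 ≈ 0.0872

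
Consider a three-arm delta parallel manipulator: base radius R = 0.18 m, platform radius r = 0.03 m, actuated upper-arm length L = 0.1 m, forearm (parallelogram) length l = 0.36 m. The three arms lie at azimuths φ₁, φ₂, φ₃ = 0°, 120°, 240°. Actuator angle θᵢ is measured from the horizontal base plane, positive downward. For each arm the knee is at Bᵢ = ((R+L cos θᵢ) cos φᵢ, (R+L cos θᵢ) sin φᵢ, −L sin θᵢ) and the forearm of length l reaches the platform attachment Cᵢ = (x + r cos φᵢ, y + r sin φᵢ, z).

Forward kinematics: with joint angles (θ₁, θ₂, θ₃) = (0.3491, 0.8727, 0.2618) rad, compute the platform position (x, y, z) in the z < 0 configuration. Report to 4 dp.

arm 1 at φ=0.0°: ρ1 = 0.2440;  S1 = (0.2440, 0.0000, -0.0342)
arm 2 at φ=120.0°: ρ2 = 0.2143;  S2 = (-0.1071, 0.1856, -0.0766)
φ3=240.0°: virtual centre (-0.1233, -0.2136, -0.0259), radius l
|S₂|²−|S₁|² = -0.0089;  |S₃|²−|S₁|² = 0.0008
[-0.7022 0.3711 -0.0848]·P = -0.0089;  [-0.7345 -0.4271 0.0166]·P = 0.0008
det = 0.5725;  x = 0.0061+-0.0525z,  y = -0.0124+0.1292z
sphere 1 gives Az²+Bz+C=0 with A=1.0194, B=0.0902, C=-0.0717;  B²−4AC=0.3006;  roots -0.3131, 0.2247;  negative root z = -0.3131
x = 0.0226, y = -0.0529

(0.0226, -0.0529, -0.3131)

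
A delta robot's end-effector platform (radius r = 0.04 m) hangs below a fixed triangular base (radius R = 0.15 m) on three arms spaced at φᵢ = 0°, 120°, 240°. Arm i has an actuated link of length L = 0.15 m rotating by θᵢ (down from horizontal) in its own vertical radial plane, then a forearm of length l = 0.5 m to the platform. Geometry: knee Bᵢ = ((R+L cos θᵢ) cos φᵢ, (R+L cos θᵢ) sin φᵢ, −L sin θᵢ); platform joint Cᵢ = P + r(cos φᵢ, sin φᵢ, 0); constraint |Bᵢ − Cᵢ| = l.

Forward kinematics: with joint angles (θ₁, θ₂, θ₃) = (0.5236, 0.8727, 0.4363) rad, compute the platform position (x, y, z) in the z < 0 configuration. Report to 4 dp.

(0.0291, -0.0811, -0.5211)

arm 1 at φ=0.0°: ρ1 = 0.2399;  S1 = (0.2399, 0.0000, -0.0750)
φ2=120.0°: virtual centre (-0.1032, 0.1788, -0.1149), radius l
S3 = (0.2459·cos240.0°, 0.2459·sin240.0°, -0.0634) = (-0.1230, -0.2130, -0.0634)
eliminate P² terms by subtracting sphere 1 from 2 and 3
plane₁₂: -0.6862x+0.3575y+-0.0798z = -0.0074
det = 0.5518;  x = 0.0048+-0.0466z,  y = -0.0113+0.1339z
into |P−S₁|² = l²: 1.0201z² + 0.1689z + -0.1890 = 0;  Δ = 0.7996;  z = -0.5211 or 0.3555 → z<0 root = -0.5211
x = 0.0291, y = -0.0811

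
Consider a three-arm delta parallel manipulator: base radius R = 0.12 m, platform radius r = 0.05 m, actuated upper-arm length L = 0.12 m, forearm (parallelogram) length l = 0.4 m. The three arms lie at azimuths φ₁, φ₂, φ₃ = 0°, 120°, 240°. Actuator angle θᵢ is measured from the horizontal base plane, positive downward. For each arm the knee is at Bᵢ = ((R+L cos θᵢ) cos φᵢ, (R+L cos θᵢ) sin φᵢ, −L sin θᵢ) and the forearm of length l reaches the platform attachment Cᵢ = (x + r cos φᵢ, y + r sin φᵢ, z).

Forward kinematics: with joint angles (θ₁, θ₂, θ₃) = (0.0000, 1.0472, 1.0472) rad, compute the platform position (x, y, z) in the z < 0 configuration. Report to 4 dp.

(0.1794, 0.0000, -0.3999)

arm 1 at φ=0.0°: (R−r)+L cos θ1 = 0.1900;  S1 = (0.1900, 0.0000, 0.0000)
arm 2 at φ=120.0°: (R−r)+L cos θ2 = 0.1300;  S2 = (-0.0650, 0.1126, -0.1039)
arm 3 at φ=240.0°: (R−r)+L cos θ3 = 0.1300;  S3 = (-0.0650, -0.1126, -0.1039)
eliminate P² terms by subtracting sphere 1 from 2 and 3
linear system: -0.5100x+0.2252y = -0.0084−-0.2078z; -0.5100x+-0.2252y = -0.0084−-0.2078z
Cramer: x(z) = 0.0165-0.4075z;  y(z) = 0.0000+0.0000z
into |P−S₁|² = l²: 1.1661z² + 0.1414z + -0.1299 = 0;  Δ = 0.6258;  z = -0.3999 or 0.2786 → z<0 root = -0.3999
x = 0.1794, y = 0.0000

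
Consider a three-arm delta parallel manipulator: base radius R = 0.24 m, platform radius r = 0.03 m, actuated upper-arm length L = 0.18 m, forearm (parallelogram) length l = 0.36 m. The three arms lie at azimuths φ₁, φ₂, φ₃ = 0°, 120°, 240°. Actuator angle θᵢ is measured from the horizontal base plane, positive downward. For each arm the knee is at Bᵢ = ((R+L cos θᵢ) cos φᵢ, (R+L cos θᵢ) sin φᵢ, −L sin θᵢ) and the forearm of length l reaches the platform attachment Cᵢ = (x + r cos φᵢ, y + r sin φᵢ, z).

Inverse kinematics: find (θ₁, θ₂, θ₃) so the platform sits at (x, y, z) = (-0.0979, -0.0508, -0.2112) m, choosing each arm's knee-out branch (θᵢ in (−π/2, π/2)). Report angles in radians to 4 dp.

arm 1 (φ=0.0°): x'=-0.0979, y'=-0.0508
  e−x'=0.3079;  (l²−L²−(e−x')²−y'²−z²)/2L = -0.1244
  √(A²+B²)=0.3734;  θ1 = -0.6012+1.9105 ≈ 1.3093
φ2=120.0° → target in arm frame (0.0050, 0.1102)
  e−x'=0.2050;  (l²−L²−(e−x')²−y'²−z²)/2L = -0.0044
  γ=atan2(-0.2112,0.2050)=-0.8002;  ψ=arccos(-0.0150)=1.5858;  θ2=γ+ψ≈0.7856
φ3=240.0° → target in arm frame (0.0929, -0.0594)
  A cos θ + B sin θ = C:  0.1171·cos θ + -0.2112·sin θ = 0.0982
  θ3 = atan2(B,A) + arccos(C/0.2415) = 0.0871

θ₁ = 1.3093, θ₂ = 0.7856, θ₃ = 0.0871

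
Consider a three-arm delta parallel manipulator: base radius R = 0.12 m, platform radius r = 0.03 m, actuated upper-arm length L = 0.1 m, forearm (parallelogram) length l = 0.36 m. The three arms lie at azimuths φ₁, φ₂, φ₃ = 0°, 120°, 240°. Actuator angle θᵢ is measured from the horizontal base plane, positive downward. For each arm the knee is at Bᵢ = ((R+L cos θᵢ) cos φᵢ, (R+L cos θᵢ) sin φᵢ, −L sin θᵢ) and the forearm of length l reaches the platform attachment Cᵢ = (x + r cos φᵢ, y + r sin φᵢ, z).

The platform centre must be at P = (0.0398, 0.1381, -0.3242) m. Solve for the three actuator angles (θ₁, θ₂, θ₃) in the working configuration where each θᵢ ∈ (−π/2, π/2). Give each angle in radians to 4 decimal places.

θ₁ = 0.2620, θ₂ = -0.0867, θ₃ = 1.1345

φ1=0.0° → target in arm frame (0.0398, 0.1381)
  e−x'=0.0502;  (l²−L²−(e−x')²−y'²−z²)/2L = -0.0355
  γ=atan2(-0.3242,0.0502)=-1.4172;  ψ=arccos(-0.1082)=1.6792;  θ1=γ+ψ≈0.2620
φ2=120.0° → target in arm frame (0.0997, -0.1035)
  e−x'=-0.0097;  (l²−L²−(e−x')²−y'²−z²)/2L = 0.0184
  θ2 = atan2(B,A) + arccos(C/0.3243) = -0.0867
rotate P by −φ3: (-0.1395, -0.0346, -0.3242)
  A cos θ + B sin θ = C:  0.2295·cos θ + -0.3242·sin θ = -0.1969
  θ3 = atan2(B,A) + arccos(C/0.3972) = 1.1345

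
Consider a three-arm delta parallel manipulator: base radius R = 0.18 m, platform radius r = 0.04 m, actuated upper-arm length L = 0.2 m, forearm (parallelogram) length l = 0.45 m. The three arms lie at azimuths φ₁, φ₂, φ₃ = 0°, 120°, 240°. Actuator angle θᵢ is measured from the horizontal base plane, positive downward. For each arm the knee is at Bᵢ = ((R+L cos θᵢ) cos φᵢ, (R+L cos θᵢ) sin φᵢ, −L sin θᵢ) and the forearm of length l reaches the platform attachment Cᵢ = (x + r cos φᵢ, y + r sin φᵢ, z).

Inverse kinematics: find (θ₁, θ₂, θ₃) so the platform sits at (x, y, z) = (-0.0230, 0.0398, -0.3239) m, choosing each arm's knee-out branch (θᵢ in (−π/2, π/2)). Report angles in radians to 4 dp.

θ₁ = 0.2619, θ₂ = -0.0871, θ₃ = 0.2617

rotate P by −φ1: (-0.0230, 0.0398, -0.3239)
  A cos θ + B sin θ = C:  0.1630·cos θ + -0.3239·sin θ = 0.0736
  γ=atan2(-0.3239,0.1630)=-1.1046;  ψ=arccos(0.2029)=1.3664;  θ1=γ+ψ≈0.2619
rotate P by −φ2: (0.0460, 0.0000, -0.3239)
  e−x'=0.0940;  (l²−L²−(e−x')²−y'²−z²)/2L = 0.1219
  γ=atan2(-0.3239,0.0940)=-1.2883;  ψ=arccos(0.3613)=1.2011;  θ2=γ+ψ≈-0.0871
arm 3 (φ=240.0°): x'=-0.0230, y'=-0.0398
  A cos θ + B sin θ = C:  0.1630·cos θ + -0.3239·sin θ = 0.0736
  θ3 = atan2(B,A) + arccos(C/0.3626) = 0.2617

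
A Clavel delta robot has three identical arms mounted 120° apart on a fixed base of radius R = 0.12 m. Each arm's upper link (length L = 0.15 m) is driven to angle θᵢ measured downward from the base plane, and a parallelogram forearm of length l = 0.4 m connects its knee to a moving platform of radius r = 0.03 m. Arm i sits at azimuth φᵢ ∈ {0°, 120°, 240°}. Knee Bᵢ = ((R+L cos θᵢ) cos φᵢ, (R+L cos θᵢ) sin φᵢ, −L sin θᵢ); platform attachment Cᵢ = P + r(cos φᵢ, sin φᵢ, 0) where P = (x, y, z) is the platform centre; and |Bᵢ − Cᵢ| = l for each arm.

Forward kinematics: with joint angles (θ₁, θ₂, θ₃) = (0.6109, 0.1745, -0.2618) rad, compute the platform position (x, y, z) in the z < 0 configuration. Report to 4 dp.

(-0.0990, -0.0522, -0.3310)

arm 1 at φ=0.0°: (R−r)+L cos θ1 = 0.2129;  centre 1 = (0.2129, 0.0000, -0.0860)
φ2=120.0°: virtual centre (-0.1189, 0.2059, -0.0260), radius l
centre 3 = (0.2349·cos240.0°, 0.2349·sin240.0°, 0.0388) = (-0.1174, -0.2034, 0.0388)
|centre ₂|²−|centre ₁|² = 0.0045;  |centre ₃|²−|centre ₁|² = 0.0040
linear system: -0.6635x+0.4117y = 0.0045−0.1200z; -0.6606x+-0.4068y = 0.0040−0.2497z
Cramer: x(z) = -0.0064+0.2798z;  y(z) = 0.0006+0.1594z
into |P−centre ₁|² = l²: 1.1037z² + 0.0496z + -0.1045 = 0;  Δ = 0.4639;  z = -0.3310 or 0.2861 → z<0 root = -0.3310
x = -0.0990, y = -0.0522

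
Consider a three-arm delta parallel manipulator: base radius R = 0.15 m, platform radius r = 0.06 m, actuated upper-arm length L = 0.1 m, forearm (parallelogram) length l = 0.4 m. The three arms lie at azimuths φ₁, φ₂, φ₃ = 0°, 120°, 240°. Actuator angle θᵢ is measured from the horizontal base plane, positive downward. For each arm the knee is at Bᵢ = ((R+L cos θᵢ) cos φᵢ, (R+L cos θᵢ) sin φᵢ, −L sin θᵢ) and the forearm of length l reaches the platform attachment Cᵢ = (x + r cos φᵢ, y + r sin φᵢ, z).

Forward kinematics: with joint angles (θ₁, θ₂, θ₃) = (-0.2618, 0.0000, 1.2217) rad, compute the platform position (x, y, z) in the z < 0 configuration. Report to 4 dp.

centre 1 = (0.1866·cos0.0°, 0.1866·sin0.0°, 0.0259) = (0.1866, 0.0000, 0.0259)
φ2=120.0°: virtual centre (-0.0950, 0.1645, 0.0000), radius l
arm 3 at φ=240.0°: (R−r)+L cos θ3 = 0.1242;  centre 3 = (-0.0621, -0.1076, -0.0940)
eliminate P² terms by subtracting sphere 1 from 2 and 3
[-0.5632 0.3291 -0.0518]·P = 0.0006;  [-0.4974 -0.2151 -0.2397]·P = -0.0112
det = 0.2848;  x = 0.0125+-0.3160z,  y = 0.0233+-0.3835z
sphere 1 gives Az²+Bz+C=0 with A=1.2470, B=0.0404, C=-0.1285;  B²−4AC=0.6425;  roots -0.3376, 0.3052;  negative root z = -0.3376
x = 0.1192, y = 0.1528

(0.1192, 0.1528, -0.3376)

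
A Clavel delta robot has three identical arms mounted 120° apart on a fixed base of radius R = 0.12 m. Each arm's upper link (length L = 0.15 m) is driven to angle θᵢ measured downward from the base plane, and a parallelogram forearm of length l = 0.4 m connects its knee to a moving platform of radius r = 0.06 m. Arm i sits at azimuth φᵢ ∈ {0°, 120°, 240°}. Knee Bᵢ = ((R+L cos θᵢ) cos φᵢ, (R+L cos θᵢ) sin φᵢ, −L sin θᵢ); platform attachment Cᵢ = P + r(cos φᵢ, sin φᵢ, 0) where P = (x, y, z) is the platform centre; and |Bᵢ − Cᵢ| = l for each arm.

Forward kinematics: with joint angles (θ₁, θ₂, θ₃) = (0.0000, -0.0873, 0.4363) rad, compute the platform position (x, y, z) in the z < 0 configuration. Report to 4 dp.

arm 1 at φ=0.0°: e+L cos θ1 = 0.2100;  S1 = (0.2100, 0.0000, 0.0000)
arm 2 at φ=120.0°: e+L cos θ2 = 0.2094;  S2 = (-0.1047, 0.1814, 0.0131)
φ3=240.0°: virtual centre (-0.0980, -0.1697, -0.0634), radius l
|S₂|²−|S₁|² = -0.0001;  |S₃|²−|S₁|² = -0.0017
linear system: -0.6294x+0.3627y = -0.0001−0.0262z; -0.6159x+-0.3394y = -0.0017−-0.1268z
Cramer: x(z) = 0.0015-0.0849z;  y(z) = 0.0023-0.2194z
quadratic in z: (1.0554)z²+(0.0344)z+(-0.1165)=0, √Δ=0.7021 → z ∈ {-0.3489, 0.3164}; z = -0.3489 (taking z<0)
x = 0.0311, y = 0.0789

(0.0311, 0.0789, -0.3489)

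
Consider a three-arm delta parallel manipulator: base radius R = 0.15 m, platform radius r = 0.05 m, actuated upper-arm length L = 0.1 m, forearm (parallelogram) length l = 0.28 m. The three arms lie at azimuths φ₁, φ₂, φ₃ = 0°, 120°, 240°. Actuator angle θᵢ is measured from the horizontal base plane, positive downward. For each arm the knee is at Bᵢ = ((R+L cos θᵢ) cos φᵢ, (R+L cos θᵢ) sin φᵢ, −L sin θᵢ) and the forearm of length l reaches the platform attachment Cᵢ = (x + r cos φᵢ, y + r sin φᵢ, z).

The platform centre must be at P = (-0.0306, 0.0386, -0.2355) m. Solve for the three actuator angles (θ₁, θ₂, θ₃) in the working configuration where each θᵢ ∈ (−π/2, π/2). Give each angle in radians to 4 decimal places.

θ₁ = 0.6106, θ₂ = -0.0001, θ₃ = 0.5240

rotate P by −φ1: (-0.0306, 0.0386, -0.2355)
  A cos θ + B sin θ = C:  0.1306·cos θ + -0.2355·sin θ = -0.0280
  √(A²+B²)=0.2693;  θ1 = -1.0645+1.6751 ≈ 0.6106
arm 2 (φ=120.0°): x'=0.0487, y'=0.0072
  A cos θ + B sin θ = C:  0.0513·cos θ + -0.2355·sin θ = 0.0513
  √(A²+B²)=0.2410;  θ2 = -1.3564+1.3563 ≈ -0.0001
φ3=240.0° → target in arm frame (-0.0181, -0.0458)
  A=0.1181, B=-0.2355, C=(l²−L²−A²−y'²−z²)/(2L)=-0.0156
  γ=atan2(-0.2355,0.1181)=-1.1059;  ψ=arccos(-0.0591)=1.6299;  θ3=γ+ψ≈0.5240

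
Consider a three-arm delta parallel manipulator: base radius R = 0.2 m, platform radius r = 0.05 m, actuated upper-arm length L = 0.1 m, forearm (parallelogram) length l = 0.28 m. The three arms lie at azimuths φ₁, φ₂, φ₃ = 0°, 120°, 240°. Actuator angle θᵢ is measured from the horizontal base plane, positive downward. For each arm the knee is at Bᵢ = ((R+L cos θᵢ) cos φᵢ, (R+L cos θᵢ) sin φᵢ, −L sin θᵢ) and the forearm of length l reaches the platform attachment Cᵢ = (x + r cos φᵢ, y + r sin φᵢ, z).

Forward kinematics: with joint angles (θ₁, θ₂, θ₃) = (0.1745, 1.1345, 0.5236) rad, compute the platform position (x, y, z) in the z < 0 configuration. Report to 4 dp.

φ1=0.0°: virtual centre (0.2485, 0.0000, -0.0174), radius l
φ2=120.0°: virtual centre (-0.0961, 0.1665, -0.0906), radius l
arm 3 at φ=240.0°: ρ3 = 0.2366;  O3 = (-0.1183, -0.2049, -0.0500)
eliminate P² terms by subtracting sphere 1 from 2 and 3
linear system: -0.6892x+0.3330y = -0.0169−-0.1465z; -0.7336x+-0.4098y = -0.0036−-0.0653z
Cramer: x(z) = 0.0154-0.1553z;  y(z) = -0.0188+0.1187z
sphere 1 gives Az²+Bz+C=0 with A=1.0382, B=0.1026, C=-0.0234;  B²−4AC=0.1077;  roots -0.2075, 0.1086;  negative root z = -0.2075
x = 0.0476, y = -0.0435

(0.0476, -0.0435, -0.2075)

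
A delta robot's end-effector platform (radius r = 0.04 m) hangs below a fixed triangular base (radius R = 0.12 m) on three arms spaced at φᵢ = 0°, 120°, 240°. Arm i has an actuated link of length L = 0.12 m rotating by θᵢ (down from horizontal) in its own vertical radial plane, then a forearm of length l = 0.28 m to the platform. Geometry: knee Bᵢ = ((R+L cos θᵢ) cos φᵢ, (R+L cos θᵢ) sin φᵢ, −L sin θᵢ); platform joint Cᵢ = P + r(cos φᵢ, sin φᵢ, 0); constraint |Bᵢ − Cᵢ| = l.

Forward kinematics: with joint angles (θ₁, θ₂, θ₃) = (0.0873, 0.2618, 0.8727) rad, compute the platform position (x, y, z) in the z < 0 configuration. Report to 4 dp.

(0.0527, 0.0614, -0.2408)

φ1=0.0°: virtual centre (0.1995, 0.0000, -0.0105), radius l
arm 2 at φ=120.0°: ρ2 = 0.1959;  centre 2 = (-0.0980, 0.1697, -0.0311)
φ3=240.0°: virtual centre (-0.0786, -0.1361, -0.0919), radius l
|centre ₂|²−|centre ₁|² = -0.0006;  |centre ₃|²−|centre ₁|² = -0.0068
[-0.5950 0.3393 -0.0412]·P = -0.0006;  [-0.5562 -0.2722 -0.1629]·P = -0.0068
det = 0.3507;  x = 0.0070+-0.1896z,  y = 0.0106+-0.2111z
sphere 1 gives Az²+Bz+C=0 with A=1.0805, B=0.0895, C=-0.0411;  B²−4AC=0.1857;  roots -0.2408, 0.1580;  negative root z = -0.2408
x = 0.0527, y = 0.0614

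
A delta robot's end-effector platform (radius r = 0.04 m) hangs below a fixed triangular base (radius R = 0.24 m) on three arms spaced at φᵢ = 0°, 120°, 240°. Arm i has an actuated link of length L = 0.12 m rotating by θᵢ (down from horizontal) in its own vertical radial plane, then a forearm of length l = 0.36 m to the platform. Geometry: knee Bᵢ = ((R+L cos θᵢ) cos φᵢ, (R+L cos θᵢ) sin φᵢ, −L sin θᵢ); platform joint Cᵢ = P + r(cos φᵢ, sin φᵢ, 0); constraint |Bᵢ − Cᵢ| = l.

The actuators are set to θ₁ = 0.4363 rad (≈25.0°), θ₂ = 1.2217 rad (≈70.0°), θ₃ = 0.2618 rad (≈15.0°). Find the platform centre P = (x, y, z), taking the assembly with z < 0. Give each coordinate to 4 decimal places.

(0.0318, -0.0787, -0.2669)

centre 1 = (0.3088·cos0.0°, 0.3088·sin0.0°, -0.0507) = (0.3088, 0.0000, -0.0507)
centre 2 = (0.2410·cos120.0°, 0.2410·sin120.0°, -0.1128) = (-0.1205, 0.2088, -0.1128)
φ3=240.0°: virtual centre (-0.1580, -0.2736, -0.0311), radius l
subtract pairs → two planes through P
plane₁₂: -0.8586x+0.4175y+-0.1241z = -0.0271
det = 0.8595;  x = 0.0159+-0.0599z,  y = -0.0323+0.1740z
quadratic in z: (1.0339)z²+(0.1253)z+(-0.0402)=0, √Δ=0.4265 → z ∈ {-0.2669, 0.1457}; z = -0.2669 (taking z<0)
x = 0.0318, y = -0.0787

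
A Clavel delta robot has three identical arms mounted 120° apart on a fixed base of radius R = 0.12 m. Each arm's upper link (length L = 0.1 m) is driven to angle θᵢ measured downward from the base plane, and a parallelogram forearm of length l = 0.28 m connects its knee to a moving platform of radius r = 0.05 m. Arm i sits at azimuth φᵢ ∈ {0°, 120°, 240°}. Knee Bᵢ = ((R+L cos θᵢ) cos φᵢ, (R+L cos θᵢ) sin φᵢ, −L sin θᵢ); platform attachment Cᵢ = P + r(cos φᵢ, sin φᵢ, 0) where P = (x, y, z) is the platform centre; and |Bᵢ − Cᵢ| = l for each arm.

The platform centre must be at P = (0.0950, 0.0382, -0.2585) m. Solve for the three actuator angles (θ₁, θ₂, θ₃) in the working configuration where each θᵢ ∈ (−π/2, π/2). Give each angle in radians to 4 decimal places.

θ₁ = -0.0867, θ₂ = 0.6109, θ₃ = 0.9602

rotate P by −φ1: (0.0950, 0.0382, -0.2585)
  e−x'=-0.0250;  (l²−L²−(e−x')²−y'²−z²)/2L = -0.0025
  θ1 = atan2(B,A) + arccos(C/0.2597) = -0.0867
φ2=120.0° → target in arm frame (-0.0144, -0.1014)
  e−x'=0.0844;  (l²−L²−(e−x')²−y'²−z²)/2L = -0.0791
  γ=atan2(-0.2585,0.0844)=-1.2551;  ψ=arccos(-0.2910)=1.8660;  θ2=γ+ψ≈0.6109
arm 3 (φ=240.0°): x'=-0.0806, y'=0.0632
  A=0.1506, B=-0.2585, C=(l²−L²−A²−y'²−z²)/(2L)=-0.1254
  θ3 = atan2(B,A) + arccos(C/0.2992) = 0.9602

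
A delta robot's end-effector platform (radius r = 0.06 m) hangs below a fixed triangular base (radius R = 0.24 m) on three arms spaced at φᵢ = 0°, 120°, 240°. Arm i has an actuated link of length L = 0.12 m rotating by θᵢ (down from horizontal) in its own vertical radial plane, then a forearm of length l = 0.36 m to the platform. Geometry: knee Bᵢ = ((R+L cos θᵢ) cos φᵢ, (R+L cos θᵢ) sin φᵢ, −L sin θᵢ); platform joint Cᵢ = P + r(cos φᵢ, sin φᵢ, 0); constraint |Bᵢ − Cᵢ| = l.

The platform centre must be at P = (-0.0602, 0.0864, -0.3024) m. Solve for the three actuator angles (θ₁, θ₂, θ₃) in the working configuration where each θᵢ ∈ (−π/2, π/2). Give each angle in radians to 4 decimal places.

arm 1 (φ=0.0°): x'=-0.0602, y'=0.0864
  e−x'=0.2402;  (l²−L²−(e−x')²−y'²−z²)/2L = -0.1725
  θ1 = atan2(B,A) + arccos(C/0.3862) = 1.1344
rotate P by −φ2: (0.1049, 0.0089, -0.3024)
  e−x'=0.0751;  (l²−L²−(e−x')²−y'²−z²)/2L = 0.0752
  θ2 = atan2(B,A) + arccos(C/0.3116) = -0.0003
arm 3 (φ=240.0°): x'=-0.0447, y'=-0.0953
  A cos θ + B sin θ = C:  0.2247·cos θ + -0.3024·sin θ = -0.1493
  γ=atan2(-0.3024,0.2247)=-0.9317;  ψ=arccos(-0.3963)=1.9783;  θ3=γ+ψ≈1.0466

θ₁ = 1.1344, θ₂ = -0.0003, θ₃ = 1.0466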